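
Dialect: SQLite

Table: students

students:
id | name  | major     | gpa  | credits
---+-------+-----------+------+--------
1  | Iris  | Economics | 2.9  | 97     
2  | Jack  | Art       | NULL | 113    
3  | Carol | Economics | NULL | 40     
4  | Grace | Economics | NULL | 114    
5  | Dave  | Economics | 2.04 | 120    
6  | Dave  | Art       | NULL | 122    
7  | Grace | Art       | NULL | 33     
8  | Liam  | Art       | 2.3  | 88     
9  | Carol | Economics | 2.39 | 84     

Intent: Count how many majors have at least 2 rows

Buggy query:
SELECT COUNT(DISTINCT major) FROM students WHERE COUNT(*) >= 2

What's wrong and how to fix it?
Bug: WHERE filters individual rows, not groups, so a group-level COUNT is invalid there

Fix: Group first with HAVING COUNT(*) >= 2, then COUNT the resulting groups

Corrected query:
SELECT COUNT(*) FROM (SELECT major FROM students GROUP BY major HAVING COUNT(*) >= 2)

Result:
COUNT(*)
--------
2       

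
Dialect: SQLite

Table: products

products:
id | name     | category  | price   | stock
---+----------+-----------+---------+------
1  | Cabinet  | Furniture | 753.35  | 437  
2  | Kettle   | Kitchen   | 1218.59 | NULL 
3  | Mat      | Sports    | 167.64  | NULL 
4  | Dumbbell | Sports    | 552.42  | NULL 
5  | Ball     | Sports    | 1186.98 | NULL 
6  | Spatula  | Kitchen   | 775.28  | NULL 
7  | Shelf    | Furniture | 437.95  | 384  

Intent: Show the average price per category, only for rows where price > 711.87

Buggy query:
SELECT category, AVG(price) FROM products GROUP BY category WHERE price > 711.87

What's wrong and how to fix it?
Bug: WHERE cannot follow GROUP BY

Fix: Move the WHERE clause before GROUP BY

Corrected query:
SELECT category, AVG(price) FROM products WHERE price > 711.87 GROUP BY category

Result:
category  | AVG(price)
----------+-----------
Furniture | 753.35    
Kitchen   | 996.935   
Sports    | 1186.98   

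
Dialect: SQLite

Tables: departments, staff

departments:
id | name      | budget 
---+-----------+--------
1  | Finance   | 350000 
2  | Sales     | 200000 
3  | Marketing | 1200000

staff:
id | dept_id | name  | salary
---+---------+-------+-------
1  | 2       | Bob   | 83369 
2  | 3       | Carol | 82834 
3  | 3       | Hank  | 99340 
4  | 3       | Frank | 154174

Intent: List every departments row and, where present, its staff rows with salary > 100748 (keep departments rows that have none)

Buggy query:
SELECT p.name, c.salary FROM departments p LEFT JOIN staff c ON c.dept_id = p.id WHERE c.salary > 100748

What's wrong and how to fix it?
Bug: Filtering c.salary in WHERE discards the NULL rows produced by LEFT JOIN, turning it into an inner join

Fix: Move the right-table condition into the ON clause so unmatched parents are kept

Corrected query:
SELECT p.name, c.salary FROM departments p LEFT JOIN staff c ON c.dept_id = p.id AND c.salary > 100748

Result:
name      | salary
----------+-------
Finance   | NULL  
Sales     | NULL  
Marketing | 154174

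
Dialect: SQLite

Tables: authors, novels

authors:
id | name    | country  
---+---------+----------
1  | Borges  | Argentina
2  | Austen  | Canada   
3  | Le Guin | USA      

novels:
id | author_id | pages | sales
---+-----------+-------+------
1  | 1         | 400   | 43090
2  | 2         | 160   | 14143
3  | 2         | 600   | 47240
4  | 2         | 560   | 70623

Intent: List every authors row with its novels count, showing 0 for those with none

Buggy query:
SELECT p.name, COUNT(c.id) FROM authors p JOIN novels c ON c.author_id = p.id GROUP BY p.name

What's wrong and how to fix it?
Bug: INNER JOIN drops authors rows that have no matching novels rows

Fix: Switch to LEFT JOIN to retain unmatched parent rows

Corrected query:
SELECT p.name, COUNT(c.id) FROM authors p LEFT JOIN novels c ON c.author_id = p.id GROUP BY p.name

Result:
name    | COUNT(c.id)
--------+------------
Austen  | 3          
Borges  | 1          
Le Guin | 0          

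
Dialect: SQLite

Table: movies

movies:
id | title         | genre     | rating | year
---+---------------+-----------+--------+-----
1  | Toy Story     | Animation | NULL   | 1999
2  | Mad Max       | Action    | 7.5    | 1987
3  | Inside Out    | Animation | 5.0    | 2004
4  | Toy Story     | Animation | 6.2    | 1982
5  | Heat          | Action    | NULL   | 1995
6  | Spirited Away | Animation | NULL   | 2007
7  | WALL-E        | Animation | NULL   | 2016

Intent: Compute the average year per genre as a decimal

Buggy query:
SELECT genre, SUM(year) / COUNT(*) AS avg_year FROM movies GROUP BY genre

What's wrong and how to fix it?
Bug: SUM(year) and COUNT(*) are both integers; the division truncates the fractional part

Fix: Cast one side to REAL so the division keeps the fractional part

Corrected query:
SELECT genre, SUM(year) * 1.0 / COUNT(*) AS avg_year FROM movies GROUP BY genre

Result:
genre     | avg_year
----------+---------
Action    | 1991    
Animation | 2001.6  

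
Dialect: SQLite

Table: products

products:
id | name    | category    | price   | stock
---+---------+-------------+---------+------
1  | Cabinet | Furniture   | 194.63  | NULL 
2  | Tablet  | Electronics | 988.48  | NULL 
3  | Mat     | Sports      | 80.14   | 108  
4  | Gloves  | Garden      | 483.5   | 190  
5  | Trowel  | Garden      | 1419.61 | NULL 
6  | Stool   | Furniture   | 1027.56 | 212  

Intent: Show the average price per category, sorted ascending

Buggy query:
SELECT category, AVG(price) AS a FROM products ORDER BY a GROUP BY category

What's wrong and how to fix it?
Bug: ORDER BY appears before GROUP BY; SQL clause order requires GROUP BY first

Fix: Move ORDER BY to the end, after GROUP BY

Corrected query:
SELECT category, AVG(price) AS a FROM products GROUP BY category ORDER BY a

Result:
category    | a      
------------+--------
Sports      | 80.14  
Furniture   | 611.095
Garden      | 951.555
Electronics | 988.48 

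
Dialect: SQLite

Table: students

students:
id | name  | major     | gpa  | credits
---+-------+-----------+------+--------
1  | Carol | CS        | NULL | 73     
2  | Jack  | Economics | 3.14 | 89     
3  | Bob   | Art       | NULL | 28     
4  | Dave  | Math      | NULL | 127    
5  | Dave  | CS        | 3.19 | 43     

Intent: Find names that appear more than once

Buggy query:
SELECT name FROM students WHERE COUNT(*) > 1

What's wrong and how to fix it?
Bug: COUNT(*) is an aggregate and cannot be used in WHERE

Fix: GROUP BY name, then filter groups with HAVING COUNT(*) > 1

Corrected query:
SELECT name FROM students GROUP BY name HAVING COUNT(*) > 1

Result:
name
----
Dave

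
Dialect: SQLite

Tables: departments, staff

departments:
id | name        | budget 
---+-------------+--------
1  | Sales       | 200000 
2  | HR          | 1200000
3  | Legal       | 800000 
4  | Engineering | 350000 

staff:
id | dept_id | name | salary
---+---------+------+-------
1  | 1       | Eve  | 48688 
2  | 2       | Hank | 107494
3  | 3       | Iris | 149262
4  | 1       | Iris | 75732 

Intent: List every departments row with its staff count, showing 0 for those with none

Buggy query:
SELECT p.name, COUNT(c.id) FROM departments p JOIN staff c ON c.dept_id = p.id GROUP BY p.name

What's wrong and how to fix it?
Bug: INNER JOIN drops departments rows that have no matching staff rows

Fix: Switch to LEFT JOIN to retain unmatched parent rows

Corrected query:
SELECT p.name, COUNT(c.id) FROM departments p LEFT JOIN staff c ON c.dept_id = p.id GROUP BY p.name

Result:
name        | COUNT(c.id)
------------+------------
Engineering | 0          
HR          | 1          
Legal       | 1          
Sales       | 2          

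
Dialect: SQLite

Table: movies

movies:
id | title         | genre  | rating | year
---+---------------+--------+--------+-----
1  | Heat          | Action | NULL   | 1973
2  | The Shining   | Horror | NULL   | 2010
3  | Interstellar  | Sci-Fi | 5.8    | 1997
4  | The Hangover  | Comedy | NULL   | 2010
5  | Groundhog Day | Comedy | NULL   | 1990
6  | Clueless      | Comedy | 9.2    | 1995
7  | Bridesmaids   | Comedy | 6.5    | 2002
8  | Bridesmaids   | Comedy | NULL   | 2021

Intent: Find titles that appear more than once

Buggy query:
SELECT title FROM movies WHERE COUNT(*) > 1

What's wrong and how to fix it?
Bug: WHERE can't reference COUNT(*); aggregates are computed after WHERE

Fix: GROUP BY title, then filter groups with HAVING COUNT(*) > 1

Corrected query:
SELECT title FROM movies GROUP BY title HAVING COUNT(*) > 1

Result:
title      
-----------
Bridesmaids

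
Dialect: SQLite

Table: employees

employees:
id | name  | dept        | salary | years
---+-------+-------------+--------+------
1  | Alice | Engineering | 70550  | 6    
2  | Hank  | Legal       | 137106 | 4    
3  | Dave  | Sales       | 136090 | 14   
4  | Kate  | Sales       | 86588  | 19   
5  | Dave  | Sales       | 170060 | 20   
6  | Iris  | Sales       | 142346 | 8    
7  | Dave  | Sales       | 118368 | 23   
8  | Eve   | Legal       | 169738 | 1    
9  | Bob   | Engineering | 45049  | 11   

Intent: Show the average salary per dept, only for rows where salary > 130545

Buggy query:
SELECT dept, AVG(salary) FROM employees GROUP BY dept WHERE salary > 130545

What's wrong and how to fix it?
Bug: Row-level WHERE must come before GROUP BY in the clause order

Fix: Move the WHERE clause before GROUP BY

Corrected query:
SELECT dept, AVG(salary) FROM employees WHERE salary > 130545 GROUP BY dept

Result:
dept  | AVG(salary)  
------+--------------
Legal | 153422       
Sales | 149498.666667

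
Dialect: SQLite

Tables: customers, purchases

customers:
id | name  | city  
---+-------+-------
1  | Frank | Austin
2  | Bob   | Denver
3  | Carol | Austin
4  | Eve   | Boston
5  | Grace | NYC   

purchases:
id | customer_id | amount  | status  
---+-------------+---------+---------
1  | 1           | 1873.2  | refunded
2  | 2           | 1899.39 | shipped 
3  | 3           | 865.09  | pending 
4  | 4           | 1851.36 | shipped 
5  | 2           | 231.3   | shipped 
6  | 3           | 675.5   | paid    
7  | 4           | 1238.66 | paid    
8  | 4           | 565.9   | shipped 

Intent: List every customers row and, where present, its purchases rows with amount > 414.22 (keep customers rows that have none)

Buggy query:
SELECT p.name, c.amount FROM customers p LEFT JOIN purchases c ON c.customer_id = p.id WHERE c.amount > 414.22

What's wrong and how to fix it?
Bug: A WHERE condition on the right-hand table after LEFT JOIN drops unmatched parents

Fix: Put 'c.amount > 414.22' in the JOIN's ON clause instead of WHERE

Corrected query:
SELECT p.name, c.amount FROM customers p LEFT JOIN purchases c ON c.customer_id = p.id AND c.amount > 414.22

Result:
name  | amount 
------+--------
Frank | 1873.2 
Bob   | 1899.39
Carol | 675.5  
Carol | 865.09 
Eve   | 565.9  
Eve   | 1238.66
Eve   | 1851.36
Grace | NULL   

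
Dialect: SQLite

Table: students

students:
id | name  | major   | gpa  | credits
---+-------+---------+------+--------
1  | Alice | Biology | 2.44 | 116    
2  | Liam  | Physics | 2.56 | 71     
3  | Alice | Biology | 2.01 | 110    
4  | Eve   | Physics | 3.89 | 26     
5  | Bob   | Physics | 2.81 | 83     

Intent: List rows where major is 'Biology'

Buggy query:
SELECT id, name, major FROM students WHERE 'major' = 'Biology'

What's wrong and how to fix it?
Bug: 'major' in single quotes is a string literal, not the column; the comparison is literal-vs-literal and never true

Fix: Remove the quotes around the column name (or use double quotes for an identifier)

Corrected query:
SELECT id, name, major FROM students WHERE major = 'Biology'

Result:
id | name  | major  
---+-------+--------
1  | Alice | Biology
3  | Alice | Biology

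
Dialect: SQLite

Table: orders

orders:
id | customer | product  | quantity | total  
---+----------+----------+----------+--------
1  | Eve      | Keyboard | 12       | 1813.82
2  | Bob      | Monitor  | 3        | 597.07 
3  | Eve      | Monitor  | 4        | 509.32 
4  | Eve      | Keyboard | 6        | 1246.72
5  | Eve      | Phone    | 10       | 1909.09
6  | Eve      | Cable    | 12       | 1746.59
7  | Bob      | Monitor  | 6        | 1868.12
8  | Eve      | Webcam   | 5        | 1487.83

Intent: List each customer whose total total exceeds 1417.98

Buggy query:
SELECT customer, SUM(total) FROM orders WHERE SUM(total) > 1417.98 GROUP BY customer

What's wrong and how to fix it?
Bug: Aggregate functions cannot appear in a WHERE clause

Fix: Use HAVING (which filters groups after aggregation) instead of WHERE

Corrected query:
SELECT customer, SUM(total) FROM orders GROUP BY customer HAVING SUM(total) > 1417.98

Result:
customer | SUM(total)
---------+-----------
Bob      | 2465.19   
Eve      | 8713.37   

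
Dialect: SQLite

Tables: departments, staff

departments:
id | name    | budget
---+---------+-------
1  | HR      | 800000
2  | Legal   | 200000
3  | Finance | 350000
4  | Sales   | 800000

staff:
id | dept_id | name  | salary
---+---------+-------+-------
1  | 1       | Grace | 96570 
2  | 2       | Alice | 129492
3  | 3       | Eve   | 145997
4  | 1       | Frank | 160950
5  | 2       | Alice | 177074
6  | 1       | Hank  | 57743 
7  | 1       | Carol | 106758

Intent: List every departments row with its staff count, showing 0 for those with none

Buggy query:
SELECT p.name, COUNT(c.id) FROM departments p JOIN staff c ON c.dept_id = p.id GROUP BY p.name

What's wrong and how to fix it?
Bug: INNER JOIN drops departments rows that have no matching staff rows

Fix: Switch to LEFT JOIN to retain unmatched parent rows

Corrected query:
SELECT p.name, COUNT(c.id) FROM departments p LEFT JOIN staff c ON c.dept_id = p.id GROUP BY p.name

Result:
name    | COUNT(c.id)
--------+------------
Finance | 1          
HR      | 4          
Legal   | 2          
Sales   | 0          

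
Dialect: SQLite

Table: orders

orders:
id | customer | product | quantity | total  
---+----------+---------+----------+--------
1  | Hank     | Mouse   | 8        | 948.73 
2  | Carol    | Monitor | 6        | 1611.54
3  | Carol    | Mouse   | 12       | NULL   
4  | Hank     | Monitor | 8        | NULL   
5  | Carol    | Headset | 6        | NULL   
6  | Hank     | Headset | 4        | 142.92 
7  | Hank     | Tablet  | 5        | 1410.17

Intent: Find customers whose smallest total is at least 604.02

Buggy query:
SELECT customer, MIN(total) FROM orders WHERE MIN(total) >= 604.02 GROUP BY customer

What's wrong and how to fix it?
Bug: Aggregates like MIN are computed per group after WHERE runs

Fix: Use HAVING for the per-group MIN condition

Corrected query:
SELECT customer, MIN(total) FROM orders GROUP BY customer HAVING MIN(total) >= 604.02

Result:
customer | MIN(total)
---------+-----------
Carol    | 1611.54   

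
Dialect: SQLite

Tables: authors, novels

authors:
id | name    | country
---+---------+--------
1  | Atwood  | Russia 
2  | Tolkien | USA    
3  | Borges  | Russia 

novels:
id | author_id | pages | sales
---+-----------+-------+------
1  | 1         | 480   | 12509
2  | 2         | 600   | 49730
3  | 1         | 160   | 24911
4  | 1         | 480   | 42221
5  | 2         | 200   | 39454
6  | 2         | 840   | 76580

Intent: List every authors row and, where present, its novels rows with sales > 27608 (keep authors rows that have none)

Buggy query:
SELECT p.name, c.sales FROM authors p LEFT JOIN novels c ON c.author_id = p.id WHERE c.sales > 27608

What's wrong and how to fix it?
Bug: A WHERE condition on the right-hand table after LEFT JOIN drops unmatched parents

Fix: Put 'c.sales > 27608' in the JOIN's ON clause instead of WHERE

Corrected query:
SELECT p.name, c.sales FROM authors p LEFT JOIN novels c ON c.author_id = p.id AND c.sales > 27608

Result:
name    | sales
--------+------
Atwood  | 42221
Tolkien | 39454
Tolkien | 49730
Tolkien | 76580
Borges  | NULL 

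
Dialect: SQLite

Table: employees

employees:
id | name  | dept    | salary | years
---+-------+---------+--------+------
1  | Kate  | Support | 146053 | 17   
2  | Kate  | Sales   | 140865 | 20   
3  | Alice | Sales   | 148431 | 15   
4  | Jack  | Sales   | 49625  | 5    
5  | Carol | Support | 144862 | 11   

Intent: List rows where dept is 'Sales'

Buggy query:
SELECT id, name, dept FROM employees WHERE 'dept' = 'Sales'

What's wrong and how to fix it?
Bug: Single quotes denote string literals in SQL; the column name is being compared as a constant string

Fix: Reference the column as dept without single quotes

Corrected query:
SELECT id, name, dept FROM employees WHERE dept = 'Sales'

Result:
id | name  | dept 
---+-------+------
2  | Kate  | Sales
3  | Alice | Sales
4  | Jack  | Sales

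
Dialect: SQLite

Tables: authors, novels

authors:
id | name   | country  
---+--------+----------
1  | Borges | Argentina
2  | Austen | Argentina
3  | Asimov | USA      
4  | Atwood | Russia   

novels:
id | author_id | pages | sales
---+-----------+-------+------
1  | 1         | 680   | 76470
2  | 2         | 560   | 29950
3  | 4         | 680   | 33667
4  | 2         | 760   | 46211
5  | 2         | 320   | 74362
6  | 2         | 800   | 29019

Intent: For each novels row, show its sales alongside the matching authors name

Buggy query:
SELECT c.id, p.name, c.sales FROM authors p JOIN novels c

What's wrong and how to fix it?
Bug: Missing join condition: each novels row is matched to all authors rows instead of just its own

Fix: Add ON c.author_id = p.id to the JOIN

Corrected query:
SELECT c.id, p.name, c.sales FROM authors p JOIN novels c ON c.author_id = p.id

Result:
id | name   | sales
---+--------+------
1  | Borges | 76470
2  | Austen | 29950
3  | Atwood | 33667
4  | Austen | 46211
5  | Austen | 74362
6  | Austen | 29019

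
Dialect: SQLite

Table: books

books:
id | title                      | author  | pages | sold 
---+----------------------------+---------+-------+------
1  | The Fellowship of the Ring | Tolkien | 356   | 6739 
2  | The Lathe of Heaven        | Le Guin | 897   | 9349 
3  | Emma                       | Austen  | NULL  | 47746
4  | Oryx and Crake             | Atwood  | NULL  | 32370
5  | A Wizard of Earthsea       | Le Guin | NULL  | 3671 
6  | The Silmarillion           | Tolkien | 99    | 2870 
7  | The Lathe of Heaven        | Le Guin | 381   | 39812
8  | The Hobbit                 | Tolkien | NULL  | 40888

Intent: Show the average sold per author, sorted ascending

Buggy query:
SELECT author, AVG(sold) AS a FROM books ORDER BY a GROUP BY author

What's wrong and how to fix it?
Bug: GROUP BY must precede ORDER BY

Fix: Move ORDER BY to the end, after GROUP BY

Corrected query:
SELECT author, AVG(sold) AS a FROM books GROUP BY author ORDER BY a

Result:
author  | a           
--------+-------------
Tolkien | 16832.333333
Le Guin | 17610.666667
Atwood  | 32370       
Austen  | 47746       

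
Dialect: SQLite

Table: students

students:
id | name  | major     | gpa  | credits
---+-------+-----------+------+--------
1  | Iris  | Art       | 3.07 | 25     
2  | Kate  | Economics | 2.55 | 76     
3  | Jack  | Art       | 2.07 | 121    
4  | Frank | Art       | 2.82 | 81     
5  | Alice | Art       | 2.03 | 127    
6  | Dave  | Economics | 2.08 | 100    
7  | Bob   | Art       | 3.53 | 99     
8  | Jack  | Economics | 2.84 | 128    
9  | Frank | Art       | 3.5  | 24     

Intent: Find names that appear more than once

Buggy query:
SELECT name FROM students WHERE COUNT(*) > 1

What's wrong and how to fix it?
Bug: COUNT(*) is an aggregate and cannot be used in WHERE

Fix: GROUP BY name, then filter groups with HAVING COUNT(*) > 1

Corrected query:
SELECT name FROM students GROUP BY name HAVING COUNT(*) > 1

Result:
name 
-----
Frank
Jack 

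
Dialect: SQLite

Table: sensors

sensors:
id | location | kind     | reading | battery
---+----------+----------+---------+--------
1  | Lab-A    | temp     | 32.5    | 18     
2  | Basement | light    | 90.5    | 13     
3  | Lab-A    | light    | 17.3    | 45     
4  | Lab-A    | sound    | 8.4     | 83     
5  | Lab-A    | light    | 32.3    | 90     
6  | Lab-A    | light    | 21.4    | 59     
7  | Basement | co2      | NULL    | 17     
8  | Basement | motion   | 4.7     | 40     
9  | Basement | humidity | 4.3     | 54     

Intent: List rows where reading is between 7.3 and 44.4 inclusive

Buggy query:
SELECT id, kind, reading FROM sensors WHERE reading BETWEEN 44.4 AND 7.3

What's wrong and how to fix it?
Bug: BETWEEN expects the lower bound first; with 44.4 AND 7.3 the range is empty

Fix: Swap the bounds so the smaller value comes first

Corrected query:
SELECT id, kind, reading FROM sensors WHERE reading BETWEEN 7.3 AND 44.4

Result:
id | kind  | reading
---+-------+--------
1  | temp  | 32.5   
3  | light | 17.3   
4  | sound | 8.4    
5  | light | 32.3   
6  | light | 21.4   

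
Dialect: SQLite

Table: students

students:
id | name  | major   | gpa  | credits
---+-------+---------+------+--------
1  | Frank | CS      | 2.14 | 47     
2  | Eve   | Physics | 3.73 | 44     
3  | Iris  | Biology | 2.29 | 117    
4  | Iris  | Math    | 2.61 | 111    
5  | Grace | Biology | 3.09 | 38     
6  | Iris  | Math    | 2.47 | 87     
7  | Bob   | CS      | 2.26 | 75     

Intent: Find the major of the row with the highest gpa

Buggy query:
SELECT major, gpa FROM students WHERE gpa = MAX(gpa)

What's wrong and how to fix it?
Bug: WHERE is evaluated per row; an aggregate over the whole table isn't defined there

Fix: Wrap MAX in a scalar subquery so WHERE compares against a single value

Corrected query:
SELECT major, gpa FROM students WHERE gpa = (SELECT MAX(gpa) FROM students)

Result:
major   | gpa 
--------+-----
Physics | 3.73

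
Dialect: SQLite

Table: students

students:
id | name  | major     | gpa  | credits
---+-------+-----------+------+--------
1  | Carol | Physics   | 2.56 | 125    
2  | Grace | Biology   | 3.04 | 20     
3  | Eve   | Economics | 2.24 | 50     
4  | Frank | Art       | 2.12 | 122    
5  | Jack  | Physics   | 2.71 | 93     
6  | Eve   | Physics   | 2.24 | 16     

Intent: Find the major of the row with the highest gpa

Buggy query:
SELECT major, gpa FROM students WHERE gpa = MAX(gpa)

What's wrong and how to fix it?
Bug: WHERE is evaluated per row; an aggregate over the whole table isn't defined there

Fix: Use a subquery: WHERE gpa = (SELECT MAX(gpa) FROM students)

Corrected query:
SELECT major, gpa FROM students WHERE gpa = (SELECT MAX(gpa) FROM students)

Result:
major   | gpa 
--------+-----
Biology | 3.04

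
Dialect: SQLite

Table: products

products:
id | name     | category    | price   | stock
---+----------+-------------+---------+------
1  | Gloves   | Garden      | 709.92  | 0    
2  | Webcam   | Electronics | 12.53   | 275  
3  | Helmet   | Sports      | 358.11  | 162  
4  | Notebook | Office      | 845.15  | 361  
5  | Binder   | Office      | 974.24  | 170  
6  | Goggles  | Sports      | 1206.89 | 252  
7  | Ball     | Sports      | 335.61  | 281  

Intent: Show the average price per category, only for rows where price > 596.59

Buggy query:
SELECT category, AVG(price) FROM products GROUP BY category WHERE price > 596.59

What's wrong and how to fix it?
Bug: Row-level WHERE must come before GROUP BY in the clause order

Fix: Place WHERE between FROM and GROUP BY

Corrected query:
SELECT category, AVG(price) FROM products WHERE price > 596.59 GROUP BY category

Result:
category | AVG(price)
---------+-----------
Garden   | 709.92    
Office   | 909.695   
Sports   | 1206.89   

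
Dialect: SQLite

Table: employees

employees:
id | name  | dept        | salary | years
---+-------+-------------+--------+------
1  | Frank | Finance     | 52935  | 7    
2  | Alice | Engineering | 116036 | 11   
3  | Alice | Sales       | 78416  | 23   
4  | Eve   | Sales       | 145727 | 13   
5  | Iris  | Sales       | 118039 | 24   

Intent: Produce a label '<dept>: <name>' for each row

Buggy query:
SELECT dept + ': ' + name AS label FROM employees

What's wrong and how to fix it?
Bug: '+' is numeric addition; on text columns SQLite converts them to 0 instead of concatenating

Fix: Use the || operator for string concatenation

Corrected query:
SELECT dept || ': ' || name AS label FROM employees

Result:
label             
------------------
Finance: Frank    
Engineering: Alice
Sales: Alice      
Sales: Eve        
Sales: Iris       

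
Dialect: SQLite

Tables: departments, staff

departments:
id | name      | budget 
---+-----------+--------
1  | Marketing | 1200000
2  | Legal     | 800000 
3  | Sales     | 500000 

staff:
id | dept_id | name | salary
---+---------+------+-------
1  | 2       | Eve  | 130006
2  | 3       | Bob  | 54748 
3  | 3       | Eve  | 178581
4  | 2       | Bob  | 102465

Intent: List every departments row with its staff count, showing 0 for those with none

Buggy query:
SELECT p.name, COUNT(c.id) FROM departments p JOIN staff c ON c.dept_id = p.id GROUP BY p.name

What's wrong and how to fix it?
Bug: An inner join excludes parents with zero children

Fix: Switch to LEFT JOIN to retain unmatched parent rows

Corrected query:
SELECT p.name, COUNT(c.id) FROM departments p LEFT JOIN staff c ON c.dept_id = p.id GROUP BY p.name

Result:
name      | COUNT(c.id)
----------+------------
Legal     | 2          
Marketing | 0          
Sales     | 2          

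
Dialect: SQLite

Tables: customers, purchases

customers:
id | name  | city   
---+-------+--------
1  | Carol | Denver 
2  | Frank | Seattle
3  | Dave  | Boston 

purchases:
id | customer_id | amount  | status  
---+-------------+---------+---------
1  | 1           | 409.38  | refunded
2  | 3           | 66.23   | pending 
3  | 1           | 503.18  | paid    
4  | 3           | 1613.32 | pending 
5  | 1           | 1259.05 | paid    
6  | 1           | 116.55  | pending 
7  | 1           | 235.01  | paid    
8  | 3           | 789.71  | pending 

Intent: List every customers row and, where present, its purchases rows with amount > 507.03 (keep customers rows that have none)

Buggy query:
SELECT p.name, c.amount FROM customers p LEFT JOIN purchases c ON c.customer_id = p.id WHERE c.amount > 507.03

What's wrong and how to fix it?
Bug: Filtering c.amount in WHERE discards the NULL rows produced by LEFT JOIN, turning it into an inner join

Fix: Put 'c.amount > 507.03' in the JOIN's ON clause instead of WHERE

Corrected query:
SELECT p.name, c.amount FROM customers p LEFT JOIN purchases c ON c.customer_id = p.id AND c.amount > 507.03

Result:
name  | amount 
------+--------
Carol | 1259.05
Frank | NULL   
Dave  | 789.71 
Dave  | 1613.32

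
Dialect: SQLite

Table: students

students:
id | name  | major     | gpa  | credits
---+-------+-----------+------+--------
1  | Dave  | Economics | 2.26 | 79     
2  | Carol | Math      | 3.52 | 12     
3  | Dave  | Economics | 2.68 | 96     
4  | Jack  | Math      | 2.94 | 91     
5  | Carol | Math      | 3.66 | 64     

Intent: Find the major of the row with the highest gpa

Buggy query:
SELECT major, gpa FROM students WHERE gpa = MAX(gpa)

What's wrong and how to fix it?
Bug: MAX(gpa) is an aggregate and cannot be used directly in WHERE

Fix: Use a subquery: WHERE gpa = (SELECT MAX(gpa) FROM students)

Corrected query:
SELECT major, gpa FROM students WHERE gpa = (SELECT MAX(gpa) FROM students)

Result:
major | gpa 
------+-----
Math  | 3.66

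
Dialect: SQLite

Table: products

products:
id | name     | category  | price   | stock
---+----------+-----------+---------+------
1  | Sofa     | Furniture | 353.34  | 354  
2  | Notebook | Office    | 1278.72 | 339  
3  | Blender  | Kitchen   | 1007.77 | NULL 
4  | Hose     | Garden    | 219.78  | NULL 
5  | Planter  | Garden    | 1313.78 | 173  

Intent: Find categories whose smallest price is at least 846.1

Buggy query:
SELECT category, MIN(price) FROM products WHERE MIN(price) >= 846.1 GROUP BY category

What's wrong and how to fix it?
Bug: Aggregates like MIN are computed per group after WHERE runs

Fix: Use HAVING for the per-group MIN condition

Corrected query:
SELECT category, MIN(price) FROM products GROUP BY category HAVING MIN(price) >= 846.1

Result:
category | MIN(price)
---------+-----------
Kitchen  | 1007.77   
Office   | 1278.72   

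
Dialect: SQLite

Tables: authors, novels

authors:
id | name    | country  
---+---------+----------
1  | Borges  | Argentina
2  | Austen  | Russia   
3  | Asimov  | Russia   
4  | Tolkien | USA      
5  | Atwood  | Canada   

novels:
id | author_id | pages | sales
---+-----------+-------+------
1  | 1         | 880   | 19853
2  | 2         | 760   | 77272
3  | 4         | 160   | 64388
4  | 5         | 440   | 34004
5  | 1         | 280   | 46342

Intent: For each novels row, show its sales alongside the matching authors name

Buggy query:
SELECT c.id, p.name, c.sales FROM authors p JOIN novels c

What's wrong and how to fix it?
Bug: JOIN with no ON clause produces a cartesian product; every novels row pairs with every authors row

Fix: Add ON c.author_id = p.id to the JOIN

Corrected query:
SELECT c.id, p.name, c.sales FROM authors p JOIN novels c ON c.author_id = p.id

Result:
id | name    | sales
---+---------+------
1  | Borges  | 19853
2  | Austen  | 77272
3  | Tolkien | 64388
4  | Atwood  | 34004
5  | Borges  | 46342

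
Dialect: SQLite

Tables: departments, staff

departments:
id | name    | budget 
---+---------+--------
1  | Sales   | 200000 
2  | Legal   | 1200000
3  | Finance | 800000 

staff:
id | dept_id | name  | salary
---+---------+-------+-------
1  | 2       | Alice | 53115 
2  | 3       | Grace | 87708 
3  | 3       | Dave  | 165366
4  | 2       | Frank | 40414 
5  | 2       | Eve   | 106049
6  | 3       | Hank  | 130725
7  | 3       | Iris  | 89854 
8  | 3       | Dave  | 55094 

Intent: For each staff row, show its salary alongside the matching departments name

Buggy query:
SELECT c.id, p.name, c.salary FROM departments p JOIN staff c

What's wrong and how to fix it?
Bug: JOIN with no ON clause produces a cartesian product; every staff row pairs with every departments row

Fix: Specify the join condition linking the foreign key to the parent id

Corrected query:
SELECT c.id, p.name, c.salary FROM departments p JOIN staff c ON c.dept_id = p.id

Result:
id | name    | salary
---+---------+-------
1  | Legal   | 53115 
2  | Finance | 87708 
3  | Finance | 165366
4  | Legal   | 40414 
5  | Legal   | 106049
6  | Finance | 130725
7  | Finance | 89854 
8  | Finance | 55094 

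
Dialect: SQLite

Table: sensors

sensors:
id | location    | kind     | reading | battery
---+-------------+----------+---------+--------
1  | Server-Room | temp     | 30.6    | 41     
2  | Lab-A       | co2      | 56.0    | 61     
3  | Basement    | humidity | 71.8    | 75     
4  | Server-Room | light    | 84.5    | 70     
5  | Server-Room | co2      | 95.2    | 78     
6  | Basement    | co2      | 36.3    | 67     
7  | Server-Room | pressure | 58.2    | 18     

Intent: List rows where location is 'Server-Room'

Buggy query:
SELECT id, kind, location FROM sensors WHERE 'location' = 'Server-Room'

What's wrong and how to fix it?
Bug: 'location' in single quotes is a string literal, not the column; the comparison is literal-vs-literal and never true

Fix: Remove the quotes around the column name (or use double quotes for an identifier)

Corrected query:
SELECT id, kind, location FROM sensors WHERE location = 'Server-Room'

Result:
id | kind     | location   
---+----------+------------
1  | temp     | Server-Room
4  | light    | Server-Room
5  | co2      | Server-Room
7  | pressure | Server-Room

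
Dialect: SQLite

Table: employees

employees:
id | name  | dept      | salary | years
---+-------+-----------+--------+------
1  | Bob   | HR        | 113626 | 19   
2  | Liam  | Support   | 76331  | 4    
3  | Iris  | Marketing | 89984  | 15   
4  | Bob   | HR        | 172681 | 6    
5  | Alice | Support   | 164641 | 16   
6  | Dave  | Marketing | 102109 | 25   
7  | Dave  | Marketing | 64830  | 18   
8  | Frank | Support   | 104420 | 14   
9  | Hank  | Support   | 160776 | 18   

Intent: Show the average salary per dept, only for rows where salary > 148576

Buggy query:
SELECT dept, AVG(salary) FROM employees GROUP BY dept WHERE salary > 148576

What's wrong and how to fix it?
Bug: Row-level WHERE must come before GROUP BY in the clause order

Fix: Place WHERE between FROM and GROUP BY

Corrected query:
SELECT dept, AVG(salary) FROM employees WHERE salary > 148576 GROUP BY dept

Result:
dept    | AVG(salary)
--------+------------
HR      | 172681     
Support | 162708.5   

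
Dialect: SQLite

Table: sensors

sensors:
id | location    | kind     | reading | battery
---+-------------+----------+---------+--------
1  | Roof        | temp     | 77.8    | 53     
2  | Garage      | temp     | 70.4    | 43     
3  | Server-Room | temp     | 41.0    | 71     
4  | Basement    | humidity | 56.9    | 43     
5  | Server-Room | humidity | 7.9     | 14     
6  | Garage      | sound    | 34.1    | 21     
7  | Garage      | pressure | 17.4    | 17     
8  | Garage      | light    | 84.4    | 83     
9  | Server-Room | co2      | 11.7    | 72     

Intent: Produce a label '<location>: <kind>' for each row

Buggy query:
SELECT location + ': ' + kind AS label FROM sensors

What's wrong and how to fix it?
Bug: SQLite uses || for string concatenation; + coerces text to numbers (yielding 0)

Fix: Replace + with || to concatenate text

Corrected query:
SELECT location || ': ' || kind AS label FROM sensors

Result:
label                
---------------------
Roof: temp           
Garage: temp         
Server-Room: temp    
Basement: humidity   
Server-Room: humidity
Garage: sound        
Garage: pressure     
Garage: light        
Server-Room: co2     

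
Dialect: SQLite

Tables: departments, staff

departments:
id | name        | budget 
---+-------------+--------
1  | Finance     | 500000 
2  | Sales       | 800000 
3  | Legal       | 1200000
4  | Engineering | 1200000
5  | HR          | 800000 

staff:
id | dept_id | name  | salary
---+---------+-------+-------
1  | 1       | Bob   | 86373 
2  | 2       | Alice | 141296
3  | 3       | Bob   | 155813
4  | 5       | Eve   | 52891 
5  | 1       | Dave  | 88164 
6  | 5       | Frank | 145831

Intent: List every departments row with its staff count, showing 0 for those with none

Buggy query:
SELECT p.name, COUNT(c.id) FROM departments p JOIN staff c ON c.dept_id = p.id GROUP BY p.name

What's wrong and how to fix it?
Bug: An inner join excludes parents with zero children

Fix: Use LEFT JOIN so parents without children still appear (COUNT(c.id) gives 0)

Corrected query:
SELECT p.name, COUNT(c.id) FROM departments p LEFT JOIN staff c ON c.dept_id = p.id GROUP BY p.name

Result:
name        | COUNT(c.id)
------------+------------
Engineering | 0          
Finance     | 2          
HR          | 2          
Legal       | 1          
Sales       | 1          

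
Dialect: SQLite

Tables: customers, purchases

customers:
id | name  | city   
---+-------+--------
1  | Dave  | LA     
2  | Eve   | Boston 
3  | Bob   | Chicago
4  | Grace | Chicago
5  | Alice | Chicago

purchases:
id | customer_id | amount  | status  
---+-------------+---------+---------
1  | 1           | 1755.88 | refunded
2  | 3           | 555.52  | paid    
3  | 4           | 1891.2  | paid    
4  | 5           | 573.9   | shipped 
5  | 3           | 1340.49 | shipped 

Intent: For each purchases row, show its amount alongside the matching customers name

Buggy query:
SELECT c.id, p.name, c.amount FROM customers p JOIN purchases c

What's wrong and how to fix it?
Bug: Missing join condition: each purchases row is matched to all customers rows instead of just its own

Fix: Add ON c.customer_id = p.id to the JOIN

Corrected query:
SELECT c.id, p.name, c.amount FROM customers p JOIN purchases c ON c.customer_id = p.id

Result:
id | name  | amount 
---+-------+--------
1  | Dave  | 1755.88
2  | Bob   | 555.52 
3  | Grace | 1891.2 
4  | Alice | 573.9  
5  | Bob   | 1340.49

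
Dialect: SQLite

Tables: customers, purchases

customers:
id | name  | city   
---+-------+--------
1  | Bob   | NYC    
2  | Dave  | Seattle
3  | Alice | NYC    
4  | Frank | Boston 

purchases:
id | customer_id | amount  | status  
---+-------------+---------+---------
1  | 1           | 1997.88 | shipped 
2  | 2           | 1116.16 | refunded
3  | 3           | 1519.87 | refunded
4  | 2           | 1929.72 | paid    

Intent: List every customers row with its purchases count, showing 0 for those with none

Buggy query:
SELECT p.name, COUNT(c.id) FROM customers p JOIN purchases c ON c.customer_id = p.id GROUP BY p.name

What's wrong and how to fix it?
Bug: INNER JOIN drops customers rows that have no matching purchases rows

Fix: Switch to LEFT JOIN to retain unmatched parent rows

Corrected query:
SELECT p.name, COUNT(c.id) FROM customers p LEFT JOIN purchases c ON c.customer_id = p.id GROUP BY p.name

Result:
name  | COUNT(c.id)
------+------------
Alice | 1          
Bob   | 1          
Dave  | 2          
Frank | 0          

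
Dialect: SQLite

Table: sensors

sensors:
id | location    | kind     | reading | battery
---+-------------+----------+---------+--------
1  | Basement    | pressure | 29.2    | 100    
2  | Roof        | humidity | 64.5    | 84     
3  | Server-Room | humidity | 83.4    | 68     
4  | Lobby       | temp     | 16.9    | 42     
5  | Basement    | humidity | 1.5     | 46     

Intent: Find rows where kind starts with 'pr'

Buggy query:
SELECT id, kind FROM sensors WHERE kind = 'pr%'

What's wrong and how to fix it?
Bug: Wildcards only work with LIKE; '=' treats '%' as a literal character

Fix: Use LIKE for wildcard pattern matching

Corrected query:
SELECT id, kind FROM sensors WHERE kind LIKE 'pr%'

Result:
id | kind    
---+---------
1  | pressure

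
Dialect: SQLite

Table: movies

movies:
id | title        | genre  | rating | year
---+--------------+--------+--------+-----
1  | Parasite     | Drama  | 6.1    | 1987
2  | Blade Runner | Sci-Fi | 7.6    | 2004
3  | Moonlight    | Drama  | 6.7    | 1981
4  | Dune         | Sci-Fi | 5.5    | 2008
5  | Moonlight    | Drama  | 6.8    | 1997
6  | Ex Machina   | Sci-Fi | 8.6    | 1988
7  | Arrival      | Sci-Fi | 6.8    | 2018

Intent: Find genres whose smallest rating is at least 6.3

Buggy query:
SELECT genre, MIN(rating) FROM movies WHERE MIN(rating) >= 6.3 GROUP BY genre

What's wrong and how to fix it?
Bug: Aggregates like MIN are computed per group after WHERE runs

Fix: Replace WHERE with HAVING after the GROUP BY

Corrected query:
SELECT genre, MIN(rating) FROM movies GROUP BY genre HAVING MIN(rating) >= 6.3

Result:
(no rows)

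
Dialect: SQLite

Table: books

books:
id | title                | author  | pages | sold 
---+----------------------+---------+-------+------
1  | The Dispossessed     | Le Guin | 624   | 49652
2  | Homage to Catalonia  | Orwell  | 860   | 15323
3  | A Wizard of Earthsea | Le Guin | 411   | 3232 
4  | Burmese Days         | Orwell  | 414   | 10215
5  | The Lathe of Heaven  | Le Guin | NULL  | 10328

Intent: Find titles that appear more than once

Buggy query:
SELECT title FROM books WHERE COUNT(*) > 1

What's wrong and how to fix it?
Bug: WHERE can't reference COUNT(*); aggregates are computed after WHERE

Fix: GROUP BY title, then filter groups with HAVING COUNT(*) > 1

Corrected query:
SELECT title FROM books GROUP BY title HAVING COUNT(*) > 1

Result:
(no rows)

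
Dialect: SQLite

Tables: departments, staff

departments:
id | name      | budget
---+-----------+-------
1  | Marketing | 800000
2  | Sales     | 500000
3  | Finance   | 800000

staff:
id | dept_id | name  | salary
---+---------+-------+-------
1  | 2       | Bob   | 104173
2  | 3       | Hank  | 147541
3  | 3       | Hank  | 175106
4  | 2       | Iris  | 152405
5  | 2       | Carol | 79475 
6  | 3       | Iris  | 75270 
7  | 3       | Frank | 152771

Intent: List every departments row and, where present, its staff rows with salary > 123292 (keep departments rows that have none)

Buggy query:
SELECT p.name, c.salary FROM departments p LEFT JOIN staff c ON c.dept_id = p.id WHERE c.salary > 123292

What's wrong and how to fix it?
Bug: Filtering c.salary in WHERE discards the NULL rows produced by LEFT JOIN, turning it into an inner join

Fix: Put 'c.salary > 123292' in the JOIN's ON clause instead of WHERE

Corrected query:
SELECT p.name, c.salary FROM departments p LEFT JOIN staff c ON c.dept_id = p.id AND c.salary > 123292

Result:
name      | salary
----------+-------
Marketing | NULL  
Sales     | 152405
Finance   | 147541
Finance   | 152771
Finance   | 175106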